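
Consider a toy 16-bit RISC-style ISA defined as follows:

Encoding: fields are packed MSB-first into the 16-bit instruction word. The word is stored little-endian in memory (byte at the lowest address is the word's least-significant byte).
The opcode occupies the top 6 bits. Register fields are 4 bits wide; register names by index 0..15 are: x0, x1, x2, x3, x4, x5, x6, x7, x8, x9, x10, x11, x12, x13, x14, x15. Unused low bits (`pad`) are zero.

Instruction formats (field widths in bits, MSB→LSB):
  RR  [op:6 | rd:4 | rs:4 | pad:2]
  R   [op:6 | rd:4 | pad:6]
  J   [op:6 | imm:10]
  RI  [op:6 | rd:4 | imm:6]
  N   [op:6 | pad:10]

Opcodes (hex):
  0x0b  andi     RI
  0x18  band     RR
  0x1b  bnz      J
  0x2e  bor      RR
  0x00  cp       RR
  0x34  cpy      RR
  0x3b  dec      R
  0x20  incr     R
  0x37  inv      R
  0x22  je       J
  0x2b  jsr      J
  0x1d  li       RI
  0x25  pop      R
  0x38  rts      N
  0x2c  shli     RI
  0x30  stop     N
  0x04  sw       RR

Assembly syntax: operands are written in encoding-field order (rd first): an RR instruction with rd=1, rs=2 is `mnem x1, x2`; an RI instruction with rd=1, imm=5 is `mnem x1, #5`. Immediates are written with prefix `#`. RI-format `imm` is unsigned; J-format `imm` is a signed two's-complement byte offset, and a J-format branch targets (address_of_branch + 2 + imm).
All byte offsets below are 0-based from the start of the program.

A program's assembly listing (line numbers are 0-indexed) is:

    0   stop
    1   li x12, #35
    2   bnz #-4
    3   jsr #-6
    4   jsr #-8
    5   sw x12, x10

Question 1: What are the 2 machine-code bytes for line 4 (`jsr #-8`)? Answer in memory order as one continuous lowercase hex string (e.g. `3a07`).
L4: jsr op=0x2b:6|imm=-8:10 ⇒ 0xaff8 ⇒ little f8 af

f8af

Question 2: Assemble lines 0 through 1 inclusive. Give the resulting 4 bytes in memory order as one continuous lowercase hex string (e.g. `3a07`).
00c02377

L0: stop op=0x30:6|pad=0:10 ⇒ 0xc000 ⇒ little 00 c0
L1: li op=0x1d:6|rd=12:4|imm=35:6 ⇒ 0x7723 ⇒ little 23 77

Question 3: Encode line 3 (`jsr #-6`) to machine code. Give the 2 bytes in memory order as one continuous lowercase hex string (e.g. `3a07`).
L3: jsr op=0x2b:6|imm=-6:10 ⇒ 0xaffa ⇒ little fa af

faaf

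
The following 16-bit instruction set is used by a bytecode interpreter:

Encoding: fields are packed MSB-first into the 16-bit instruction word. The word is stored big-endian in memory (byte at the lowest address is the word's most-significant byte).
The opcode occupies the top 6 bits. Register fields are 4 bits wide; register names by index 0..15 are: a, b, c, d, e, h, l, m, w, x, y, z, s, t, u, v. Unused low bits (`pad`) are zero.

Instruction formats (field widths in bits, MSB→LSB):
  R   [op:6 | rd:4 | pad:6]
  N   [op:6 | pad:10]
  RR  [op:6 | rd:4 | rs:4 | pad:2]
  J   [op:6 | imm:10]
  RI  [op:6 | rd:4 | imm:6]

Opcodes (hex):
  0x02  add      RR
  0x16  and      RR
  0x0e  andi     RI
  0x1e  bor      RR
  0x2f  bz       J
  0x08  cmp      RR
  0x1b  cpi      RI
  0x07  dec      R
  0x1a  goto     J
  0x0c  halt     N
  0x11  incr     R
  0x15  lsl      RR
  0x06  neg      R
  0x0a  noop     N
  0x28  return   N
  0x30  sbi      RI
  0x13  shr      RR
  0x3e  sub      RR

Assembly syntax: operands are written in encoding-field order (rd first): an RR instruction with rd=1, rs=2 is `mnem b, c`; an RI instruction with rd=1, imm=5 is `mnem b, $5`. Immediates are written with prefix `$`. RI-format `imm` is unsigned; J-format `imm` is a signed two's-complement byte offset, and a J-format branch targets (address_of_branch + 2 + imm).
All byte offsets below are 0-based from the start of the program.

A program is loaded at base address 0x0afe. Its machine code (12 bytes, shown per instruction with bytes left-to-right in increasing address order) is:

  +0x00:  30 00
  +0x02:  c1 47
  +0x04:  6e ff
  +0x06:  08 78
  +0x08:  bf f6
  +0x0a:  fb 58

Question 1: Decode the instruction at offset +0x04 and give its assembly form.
cpi z, $63

@+04  big-endian(6e ff) = 0x6eff
  opcode bits[15:10]=0x1b: cpi/RI
  rd: (w>>6)&0xf=0xb → z
  imm: (w>>0)&0x3f=0x3f → $63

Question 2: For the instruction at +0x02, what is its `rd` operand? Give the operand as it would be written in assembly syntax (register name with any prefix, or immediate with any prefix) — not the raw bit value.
[02] c1 47 → 0xc147
  op=0xc147>>10=0x30 ⇒ sbi (RI)
  [9:6] rd=5 = h
  [5:0] imm=7 = $7

h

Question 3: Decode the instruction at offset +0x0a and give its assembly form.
[0a] fb 58 → 0xfb58
  opcode bits[15:10]=0x3e: sub/RR
  rd: (w>>6)&0xf=0xd → t
  rs: (w>>2)&0xf=0x6 → l

sub t, l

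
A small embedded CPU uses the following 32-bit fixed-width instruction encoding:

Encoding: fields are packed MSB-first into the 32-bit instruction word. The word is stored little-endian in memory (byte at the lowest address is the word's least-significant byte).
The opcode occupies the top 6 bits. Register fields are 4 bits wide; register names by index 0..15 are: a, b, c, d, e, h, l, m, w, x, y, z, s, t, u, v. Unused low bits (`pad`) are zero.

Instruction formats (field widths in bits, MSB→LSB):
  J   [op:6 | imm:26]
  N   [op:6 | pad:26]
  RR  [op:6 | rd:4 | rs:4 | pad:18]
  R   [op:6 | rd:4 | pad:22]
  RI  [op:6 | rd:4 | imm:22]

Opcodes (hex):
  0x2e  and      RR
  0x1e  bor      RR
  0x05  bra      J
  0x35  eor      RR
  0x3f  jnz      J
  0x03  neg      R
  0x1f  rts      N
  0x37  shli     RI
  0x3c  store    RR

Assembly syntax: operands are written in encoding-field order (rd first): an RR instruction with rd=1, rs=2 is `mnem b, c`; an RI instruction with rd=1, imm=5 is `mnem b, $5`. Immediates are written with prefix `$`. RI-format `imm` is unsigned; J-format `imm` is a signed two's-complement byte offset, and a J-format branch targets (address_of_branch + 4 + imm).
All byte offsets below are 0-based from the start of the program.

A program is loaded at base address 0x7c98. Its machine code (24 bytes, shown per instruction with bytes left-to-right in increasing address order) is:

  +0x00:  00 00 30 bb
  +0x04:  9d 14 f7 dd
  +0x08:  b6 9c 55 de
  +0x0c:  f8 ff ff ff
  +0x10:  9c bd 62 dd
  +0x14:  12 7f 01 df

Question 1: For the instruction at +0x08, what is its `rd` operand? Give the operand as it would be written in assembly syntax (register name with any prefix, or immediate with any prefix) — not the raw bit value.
off 0x08: read b6 9c 55 de as little → 0xde559cb6
  top 6b → 0x37 → shli [RI]
  rd: (w>>22)&0xf=0x9 → x
  imm: (w>>0)&0x3fffff=0x159cb6 → $1416374

x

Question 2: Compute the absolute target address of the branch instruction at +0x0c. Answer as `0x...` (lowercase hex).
0x7ca0

[0c] f8 ff ff ff → 0xfffffff8
  opcode bits[31:26]=0x3f: jnz/J
  [25:0] imm=67108856 (s26→-8) = $-8
  target = base 0x7c98 + off 0x0c + 4 + imm -8 = 0x7ca0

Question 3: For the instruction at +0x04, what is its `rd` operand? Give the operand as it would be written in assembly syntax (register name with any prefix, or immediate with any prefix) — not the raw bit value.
m

off 0x04: read 9d 14 f7 dd as little → 0xddf7149d
  top 6b → 0x37 → shli [RI]
  rd@[25:22]=0x7 ⇒ m
  imm@[21:0]=0x37149d ⇒ $3609757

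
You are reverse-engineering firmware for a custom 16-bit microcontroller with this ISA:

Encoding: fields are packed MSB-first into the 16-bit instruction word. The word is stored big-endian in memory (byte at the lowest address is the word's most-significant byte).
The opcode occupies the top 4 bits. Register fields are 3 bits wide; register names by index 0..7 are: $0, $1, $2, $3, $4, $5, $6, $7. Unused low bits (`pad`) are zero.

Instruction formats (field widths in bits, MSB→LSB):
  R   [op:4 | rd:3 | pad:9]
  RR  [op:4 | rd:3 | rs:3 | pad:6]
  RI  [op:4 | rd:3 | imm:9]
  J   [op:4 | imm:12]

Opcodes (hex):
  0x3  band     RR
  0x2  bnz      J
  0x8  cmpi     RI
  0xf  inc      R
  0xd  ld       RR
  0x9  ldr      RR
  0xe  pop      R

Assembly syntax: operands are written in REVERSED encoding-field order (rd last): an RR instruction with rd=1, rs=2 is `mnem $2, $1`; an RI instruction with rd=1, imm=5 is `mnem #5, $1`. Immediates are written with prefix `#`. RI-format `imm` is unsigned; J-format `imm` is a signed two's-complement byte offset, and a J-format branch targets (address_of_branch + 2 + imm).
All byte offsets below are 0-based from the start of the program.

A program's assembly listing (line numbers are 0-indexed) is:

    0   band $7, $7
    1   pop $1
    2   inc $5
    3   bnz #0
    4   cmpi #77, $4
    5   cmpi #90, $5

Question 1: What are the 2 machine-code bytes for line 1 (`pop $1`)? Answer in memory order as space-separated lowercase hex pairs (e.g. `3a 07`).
1. pop fields op=0xe:4|rd=1:3|pad=0:9 → word e200h → e2 00

e2 00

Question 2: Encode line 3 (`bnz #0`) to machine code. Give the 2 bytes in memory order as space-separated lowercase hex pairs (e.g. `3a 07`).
20 00

3. bnz fields op=0x2:4|imm=0:12 → word 2000h → 20 00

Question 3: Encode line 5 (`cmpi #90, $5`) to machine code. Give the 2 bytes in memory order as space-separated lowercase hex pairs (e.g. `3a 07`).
5. cmpi fields op=0x8:4|rd=5:3|imm=90:9 → word 8a5ah → 8a 5a

8a 5a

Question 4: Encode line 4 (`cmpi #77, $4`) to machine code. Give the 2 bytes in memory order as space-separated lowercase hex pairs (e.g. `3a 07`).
line 4 (cmpi): pack op=0x8:4|rd=4:3|imm=77:9 = 0x884d; big→ 88 4d

88 4d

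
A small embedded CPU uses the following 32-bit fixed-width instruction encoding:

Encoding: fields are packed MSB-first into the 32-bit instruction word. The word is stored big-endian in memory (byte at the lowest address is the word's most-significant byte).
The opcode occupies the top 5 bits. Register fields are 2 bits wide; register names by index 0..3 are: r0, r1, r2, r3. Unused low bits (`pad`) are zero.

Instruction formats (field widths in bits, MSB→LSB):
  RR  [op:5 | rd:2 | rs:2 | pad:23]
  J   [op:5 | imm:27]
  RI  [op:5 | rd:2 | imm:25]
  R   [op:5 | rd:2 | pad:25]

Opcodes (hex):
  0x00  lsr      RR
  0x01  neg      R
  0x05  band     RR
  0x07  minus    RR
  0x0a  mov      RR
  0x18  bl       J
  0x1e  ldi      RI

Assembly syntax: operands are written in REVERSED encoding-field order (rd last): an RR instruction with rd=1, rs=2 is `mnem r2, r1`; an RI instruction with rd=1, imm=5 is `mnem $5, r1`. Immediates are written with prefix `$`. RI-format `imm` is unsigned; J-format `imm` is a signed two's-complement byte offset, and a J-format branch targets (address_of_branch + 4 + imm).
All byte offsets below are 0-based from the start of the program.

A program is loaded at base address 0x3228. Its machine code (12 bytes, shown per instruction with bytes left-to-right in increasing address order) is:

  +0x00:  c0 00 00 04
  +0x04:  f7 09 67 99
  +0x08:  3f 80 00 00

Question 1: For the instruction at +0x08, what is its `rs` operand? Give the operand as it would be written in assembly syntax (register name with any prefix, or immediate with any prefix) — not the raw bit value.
[08] 3f 80 00 00 → 0x3f800000
  opcode bits[31:27]=0x7: minus/RR
  [26:25] rd=3 = r3
  [24:23] rs=3 = r3

r3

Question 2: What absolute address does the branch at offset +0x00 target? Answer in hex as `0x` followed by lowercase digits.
0x3230

+0x00: c0 00 00 04 ⇒ word 0xc0000004 (big)
  op=0xc0000004>>27=0x18 ⇒ bl (J)
  imm: (w>>0)&0x7ffffff=0x4 → $4
  target = base 0x3228 + off 0x00 + 4 + imm 4 = 0x3230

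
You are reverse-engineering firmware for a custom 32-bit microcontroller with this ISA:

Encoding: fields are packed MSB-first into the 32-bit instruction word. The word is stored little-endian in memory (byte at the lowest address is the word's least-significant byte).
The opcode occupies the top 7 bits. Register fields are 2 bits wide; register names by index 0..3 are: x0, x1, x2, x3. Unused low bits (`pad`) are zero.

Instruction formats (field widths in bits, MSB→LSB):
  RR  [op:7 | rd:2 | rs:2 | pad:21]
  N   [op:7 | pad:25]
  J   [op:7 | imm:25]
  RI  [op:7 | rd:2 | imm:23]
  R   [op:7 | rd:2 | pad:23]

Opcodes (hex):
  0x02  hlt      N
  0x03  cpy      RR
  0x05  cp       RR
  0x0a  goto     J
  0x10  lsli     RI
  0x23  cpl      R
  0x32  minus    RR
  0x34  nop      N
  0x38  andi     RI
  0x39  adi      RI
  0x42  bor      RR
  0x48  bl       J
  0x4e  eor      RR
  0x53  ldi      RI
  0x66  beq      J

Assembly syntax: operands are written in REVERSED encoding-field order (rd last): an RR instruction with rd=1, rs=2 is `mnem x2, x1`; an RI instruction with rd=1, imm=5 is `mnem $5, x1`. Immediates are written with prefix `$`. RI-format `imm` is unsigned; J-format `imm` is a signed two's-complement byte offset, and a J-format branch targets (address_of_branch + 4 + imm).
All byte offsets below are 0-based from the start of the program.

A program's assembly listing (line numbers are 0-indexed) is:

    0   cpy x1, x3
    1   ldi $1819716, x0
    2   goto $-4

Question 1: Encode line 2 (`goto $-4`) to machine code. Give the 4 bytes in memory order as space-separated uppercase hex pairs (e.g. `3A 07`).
FC FF FF 15

line 2 (goto): pack op=0xa:7|imm=-4:25 = 0x15fffffc; little→ fc ff ff 15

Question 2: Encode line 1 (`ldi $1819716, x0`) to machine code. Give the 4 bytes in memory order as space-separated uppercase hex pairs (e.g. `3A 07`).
44 C4 1B A6

1. ldi fields op=0x53:7|rd=0:2|imm=1819716:23 → word a61bc444h → 44 c4 1b a6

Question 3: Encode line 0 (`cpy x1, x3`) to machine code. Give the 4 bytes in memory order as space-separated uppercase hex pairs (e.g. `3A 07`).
00 00 A0 07

line 0 (cpy): pack op=0x3:7|rd=3:2|rs=1:2|pad=0:21 = 0x07a00000; little→ 00 00 a0 07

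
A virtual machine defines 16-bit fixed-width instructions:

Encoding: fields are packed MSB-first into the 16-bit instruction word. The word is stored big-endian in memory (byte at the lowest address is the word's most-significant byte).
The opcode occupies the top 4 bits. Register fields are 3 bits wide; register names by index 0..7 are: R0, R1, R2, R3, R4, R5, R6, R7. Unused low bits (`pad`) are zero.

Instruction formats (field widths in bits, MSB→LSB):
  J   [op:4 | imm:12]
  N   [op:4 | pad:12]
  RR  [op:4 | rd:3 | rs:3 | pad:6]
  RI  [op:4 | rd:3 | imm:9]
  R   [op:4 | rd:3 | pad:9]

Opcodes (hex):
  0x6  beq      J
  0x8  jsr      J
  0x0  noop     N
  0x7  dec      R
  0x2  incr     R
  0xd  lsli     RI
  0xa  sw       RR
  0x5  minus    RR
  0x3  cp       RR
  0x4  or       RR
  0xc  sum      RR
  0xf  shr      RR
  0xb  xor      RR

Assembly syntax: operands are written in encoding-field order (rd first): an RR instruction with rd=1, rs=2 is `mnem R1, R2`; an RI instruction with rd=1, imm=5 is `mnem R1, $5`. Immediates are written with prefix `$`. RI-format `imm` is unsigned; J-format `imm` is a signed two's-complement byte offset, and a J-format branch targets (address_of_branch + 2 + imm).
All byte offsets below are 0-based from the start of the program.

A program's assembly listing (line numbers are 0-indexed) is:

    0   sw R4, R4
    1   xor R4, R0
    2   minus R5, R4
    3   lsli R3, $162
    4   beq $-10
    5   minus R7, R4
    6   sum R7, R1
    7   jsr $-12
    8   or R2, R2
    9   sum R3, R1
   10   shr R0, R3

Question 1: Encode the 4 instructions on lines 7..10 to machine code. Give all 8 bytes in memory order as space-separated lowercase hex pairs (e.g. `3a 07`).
8f f4 44 80 c6 40 f0 c0

7. jsr fields op=0x8:4|imm=-12:12 → word 8ff4h → 8f f4
8. or fields op=0x4:4|rd=2:3|rs=2:3|pad=0:6 → word 4480h → 44 80
9. sum fields op=0xc:4|rd=3:3|rs=1:3|pad=0:6 → word c640h → c6 40
10. shr fields op=0xf:4|rd=0:3|rs=3:3|pad=0:6 → word f0c0h → f0 c0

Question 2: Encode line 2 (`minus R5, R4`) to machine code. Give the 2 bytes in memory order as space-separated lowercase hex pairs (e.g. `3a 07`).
5b 00

line 2 (minus): pack op=0x5:4|rd=5:3|rs=4:3|pad=0:6 = 0x5b00; big→ 5b 00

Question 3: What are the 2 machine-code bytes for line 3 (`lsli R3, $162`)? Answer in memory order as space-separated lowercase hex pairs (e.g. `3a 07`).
line 3 (lsli): pack op=0xd:4|rd=3:3|imm=162:9 = 0xd6a2; big→ d6 a2

d6 a2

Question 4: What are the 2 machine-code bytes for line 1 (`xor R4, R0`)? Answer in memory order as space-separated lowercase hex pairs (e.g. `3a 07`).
b8 00

line 1 (xor): pack op=0xb:4|rd=4:3|rs=0:3|pad=0:6 = 0xb800; big→ b8 00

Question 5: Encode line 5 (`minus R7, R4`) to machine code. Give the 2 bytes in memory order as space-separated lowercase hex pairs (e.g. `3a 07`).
5f 00

line 5 (minus): pack op=0x5:4|rd=7:3|rs=4:3|pad=0:6 = 0x5f00; big→ 5f 00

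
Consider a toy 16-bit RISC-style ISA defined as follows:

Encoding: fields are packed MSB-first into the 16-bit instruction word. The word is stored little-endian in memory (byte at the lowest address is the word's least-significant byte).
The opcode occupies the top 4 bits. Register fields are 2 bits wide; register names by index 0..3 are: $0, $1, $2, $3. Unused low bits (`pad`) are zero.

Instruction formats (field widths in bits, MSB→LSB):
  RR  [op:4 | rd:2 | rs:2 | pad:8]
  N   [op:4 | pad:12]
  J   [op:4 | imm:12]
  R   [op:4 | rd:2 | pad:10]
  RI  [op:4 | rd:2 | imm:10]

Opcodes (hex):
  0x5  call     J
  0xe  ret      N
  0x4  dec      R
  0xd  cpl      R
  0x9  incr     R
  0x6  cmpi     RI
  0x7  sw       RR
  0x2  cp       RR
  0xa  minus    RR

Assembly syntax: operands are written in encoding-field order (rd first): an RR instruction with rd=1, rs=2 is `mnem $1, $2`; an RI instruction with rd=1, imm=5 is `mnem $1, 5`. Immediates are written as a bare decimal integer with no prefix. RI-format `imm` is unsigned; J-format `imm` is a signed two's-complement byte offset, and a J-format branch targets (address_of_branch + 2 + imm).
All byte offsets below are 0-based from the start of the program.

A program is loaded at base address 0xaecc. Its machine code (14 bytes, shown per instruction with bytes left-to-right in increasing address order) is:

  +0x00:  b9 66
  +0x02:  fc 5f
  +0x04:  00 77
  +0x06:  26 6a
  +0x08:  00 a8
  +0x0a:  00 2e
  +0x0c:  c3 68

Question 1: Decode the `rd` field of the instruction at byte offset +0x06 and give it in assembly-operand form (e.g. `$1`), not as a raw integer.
$2

off 0x06: read 26 6a as little → 0x6a26
  op=0x6a26>>12=0x6 ⇒ cmpi (RI)
  rd@[11:10]=0x2 ⇒ $2
  imm@[9:0]=0x226 ⇒ 550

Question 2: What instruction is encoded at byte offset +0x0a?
cp $3, $2

+0x0a: 00 2e ⇒ word 0x2e00 (little)
  opcode bits[15:12]=0x2: cp/RR
  rd@[11:10]=0x3 ⇒ $3
  rs@[9:8]=0x2 ⇒ $2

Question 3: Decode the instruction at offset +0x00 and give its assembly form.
+0x00: b9 66 ⇒ word 0x66b9 (little)
  op=0x66b9>>12=0x6 ⇒ cmpi (RI)
  rd@[11:10]=0x1 ⇒ $1
  imm@[9:0]=0x2b9 ⇒ 697

cmpi $1, 697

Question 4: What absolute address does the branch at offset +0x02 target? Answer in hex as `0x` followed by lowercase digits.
off 0x02: read fc 5f as little → 0x5ffc
  op=0x5ffc>>12=0x5 ⇒ call (J)
  imm@[11:0]=0xffc (s12→-4) ⇒ -4
  target = base 0xaecc + off 0x02 + 2 + imm -4 = 0xaecc

0xaecc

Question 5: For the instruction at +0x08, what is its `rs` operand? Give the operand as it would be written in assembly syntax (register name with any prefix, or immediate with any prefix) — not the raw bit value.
[08] 00 a8 → 0xa800
  top 4b → 0xa → minus [RR]
  rd@[11:10]=0x2 ⇒ $2
  rs@[9:8]=0x0 ⇒ $0

$0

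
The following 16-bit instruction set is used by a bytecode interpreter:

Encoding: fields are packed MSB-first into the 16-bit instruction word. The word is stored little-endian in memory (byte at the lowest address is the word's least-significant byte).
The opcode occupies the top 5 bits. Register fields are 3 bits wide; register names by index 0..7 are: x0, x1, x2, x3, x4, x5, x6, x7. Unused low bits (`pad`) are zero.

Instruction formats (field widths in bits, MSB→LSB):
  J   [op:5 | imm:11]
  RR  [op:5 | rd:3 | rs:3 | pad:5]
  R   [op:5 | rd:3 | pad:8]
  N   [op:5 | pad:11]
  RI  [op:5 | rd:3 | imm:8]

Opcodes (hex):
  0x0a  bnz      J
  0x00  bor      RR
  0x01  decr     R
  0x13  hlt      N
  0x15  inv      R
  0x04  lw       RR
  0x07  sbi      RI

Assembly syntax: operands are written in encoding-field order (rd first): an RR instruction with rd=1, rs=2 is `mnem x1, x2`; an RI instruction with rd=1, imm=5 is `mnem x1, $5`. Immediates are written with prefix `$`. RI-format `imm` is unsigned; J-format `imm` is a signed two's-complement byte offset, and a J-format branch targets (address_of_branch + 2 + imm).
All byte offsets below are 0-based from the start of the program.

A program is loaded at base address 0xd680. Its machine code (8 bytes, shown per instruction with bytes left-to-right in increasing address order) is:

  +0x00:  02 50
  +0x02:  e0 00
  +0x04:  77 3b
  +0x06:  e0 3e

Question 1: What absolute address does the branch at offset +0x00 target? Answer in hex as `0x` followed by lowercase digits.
0xd684

@+00  little-endian(02 50) = 0x5002
  top 5b → 0xa → bnz [J]
  imm@[10:0]=0x2 ⇒ $2
  target = base 0xd680 + off 0x00 + 2 + imm 2 = 0xd684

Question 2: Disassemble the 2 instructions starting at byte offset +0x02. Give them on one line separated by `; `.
[02] e0 00 → 0x00e0
  op=0x00e0>>11=0x0 ⇒ bor (RR)
  rd@[10:8]=0x0 ⇒ x0
  rs@[7:5]=0x7 ⇒ x7
[04] 77 3b → 0x3b77
  op=0x3b77>>11=0x7 ⇒ sbi (RI)
  rd@[10:8]=0x3 ⇒ x3
  imm@[7:0]=0x77 ⇒ $119

bor x0, x7; sbi x3, $119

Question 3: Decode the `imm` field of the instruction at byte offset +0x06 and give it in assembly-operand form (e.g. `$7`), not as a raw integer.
$224

off 0x06: read e0 3e as little → 0x3ee0
  top 5b → 0x7 → sbi [RI]
  rd@[10:8]=0x6 ⇒ x6
  imm@[7:0]=0xe0 ⇒ $224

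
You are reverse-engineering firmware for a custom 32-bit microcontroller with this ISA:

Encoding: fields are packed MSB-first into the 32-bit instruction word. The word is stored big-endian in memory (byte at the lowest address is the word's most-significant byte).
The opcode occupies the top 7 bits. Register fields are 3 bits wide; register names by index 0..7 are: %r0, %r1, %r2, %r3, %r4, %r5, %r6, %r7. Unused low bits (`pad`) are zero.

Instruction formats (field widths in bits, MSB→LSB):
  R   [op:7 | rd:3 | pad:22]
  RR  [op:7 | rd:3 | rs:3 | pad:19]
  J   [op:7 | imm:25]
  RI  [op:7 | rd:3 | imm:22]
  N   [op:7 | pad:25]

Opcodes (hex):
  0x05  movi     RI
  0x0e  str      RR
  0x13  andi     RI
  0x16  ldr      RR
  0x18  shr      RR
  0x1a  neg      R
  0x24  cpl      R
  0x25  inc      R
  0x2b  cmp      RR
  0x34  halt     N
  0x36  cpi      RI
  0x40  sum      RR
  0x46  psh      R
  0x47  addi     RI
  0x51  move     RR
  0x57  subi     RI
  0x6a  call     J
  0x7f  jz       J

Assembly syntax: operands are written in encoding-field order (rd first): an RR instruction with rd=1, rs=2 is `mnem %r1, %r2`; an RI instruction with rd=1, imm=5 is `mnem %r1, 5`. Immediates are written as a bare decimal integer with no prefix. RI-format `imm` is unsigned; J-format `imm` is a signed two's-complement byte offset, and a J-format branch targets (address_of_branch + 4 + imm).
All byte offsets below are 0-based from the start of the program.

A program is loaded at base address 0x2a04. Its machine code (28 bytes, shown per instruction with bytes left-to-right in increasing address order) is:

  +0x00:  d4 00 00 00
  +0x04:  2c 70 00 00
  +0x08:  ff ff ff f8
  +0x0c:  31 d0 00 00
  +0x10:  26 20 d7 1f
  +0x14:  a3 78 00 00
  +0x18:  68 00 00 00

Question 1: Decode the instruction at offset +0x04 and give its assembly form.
[04] 2c 70 00 00 → 0x2c700000
  op=0x2c700000>>25=0x16 ⇒ ldr (RR)
  rd@[24:22]=0x1 ⇒ %r1
  rs@[21:19]=0x6 ⇒ %r6

ldr %r1, %r6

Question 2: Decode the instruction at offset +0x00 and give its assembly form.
+0x00: d4 00 00 00 ⇒ word 0xd4000000 (big)
  top 7b → 0x6a → call [J]
  [24:0] imm=0 = 0

call 0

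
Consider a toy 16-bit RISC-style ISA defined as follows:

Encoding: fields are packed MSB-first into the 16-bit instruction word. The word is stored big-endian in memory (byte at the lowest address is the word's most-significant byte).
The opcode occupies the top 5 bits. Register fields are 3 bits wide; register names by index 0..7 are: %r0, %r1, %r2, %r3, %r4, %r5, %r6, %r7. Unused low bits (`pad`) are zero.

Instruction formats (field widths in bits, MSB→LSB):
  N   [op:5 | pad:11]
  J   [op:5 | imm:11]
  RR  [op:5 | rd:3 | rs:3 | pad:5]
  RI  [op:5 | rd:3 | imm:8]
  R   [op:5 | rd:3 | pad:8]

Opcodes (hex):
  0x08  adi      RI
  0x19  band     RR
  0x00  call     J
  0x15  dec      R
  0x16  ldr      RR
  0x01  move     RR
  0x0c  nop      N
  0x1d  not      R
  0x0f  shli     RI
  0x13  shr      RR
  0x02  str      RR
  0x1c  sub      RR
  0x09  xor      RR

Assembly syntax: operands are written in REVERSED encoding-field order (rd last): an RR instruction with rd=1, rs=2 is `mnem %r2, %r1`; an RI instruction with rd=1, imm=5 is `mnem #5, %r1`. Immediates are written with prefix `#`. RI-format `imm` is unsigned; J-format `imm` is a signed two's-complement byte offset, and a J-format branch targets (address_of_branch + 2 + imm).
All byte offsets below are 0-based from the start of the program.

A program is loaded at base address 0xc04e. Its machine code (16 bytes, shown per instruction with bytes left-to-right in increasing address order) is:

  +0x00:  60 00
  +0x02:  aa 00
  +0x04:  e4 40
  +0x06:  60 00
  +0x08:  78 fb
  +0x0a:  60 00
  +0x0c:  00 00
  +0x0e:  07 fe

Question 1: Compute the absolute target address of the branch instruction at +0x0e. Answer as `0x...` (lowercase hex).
0xc05c

+0x0e: 07 fe ⇒ word 0x07fe (big)
  top 5b → 0x0 → call [J]
  imm: (w>>0)&0x7ff=0x7fe (s11→-2) → #-2
  target = base 0xc04e + off 0x0e + 2 + imm -2 = 0xc05c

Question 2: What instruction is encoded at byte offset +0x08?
[08] 78 fb → 0x78fb
  top 5b → 0xf → shli [RI]
  rd@[10:8]=0x0 ⇒ %r0
  imm@[7:0]=0xfb ⇒ #251

shli #251, %r0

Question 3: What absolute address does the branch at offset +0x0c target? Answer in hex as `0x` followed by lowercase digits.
0xc05c

+0x0c: 00 00 ⇒ word 0x0000 (big)
  opcode bits[15:11]=0x0: call/J
  imm@[10:0]=0x0 ⇒ #0
  target = base 0xc04e + off 0x0c + 2 + imm 0 = 0xc05c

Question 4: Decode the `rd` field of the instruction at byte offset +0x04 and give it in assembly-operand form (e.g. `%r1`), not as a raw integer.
off 0x04: read e4 40 as big → 0xe440
  op=0xe440>>11=0x1c ⇒ sub (RR)
  rd: (w>>8)&0x7=0x4 → %r4
  rs: (w>>5)&0x7=0x2 → %r2

%r4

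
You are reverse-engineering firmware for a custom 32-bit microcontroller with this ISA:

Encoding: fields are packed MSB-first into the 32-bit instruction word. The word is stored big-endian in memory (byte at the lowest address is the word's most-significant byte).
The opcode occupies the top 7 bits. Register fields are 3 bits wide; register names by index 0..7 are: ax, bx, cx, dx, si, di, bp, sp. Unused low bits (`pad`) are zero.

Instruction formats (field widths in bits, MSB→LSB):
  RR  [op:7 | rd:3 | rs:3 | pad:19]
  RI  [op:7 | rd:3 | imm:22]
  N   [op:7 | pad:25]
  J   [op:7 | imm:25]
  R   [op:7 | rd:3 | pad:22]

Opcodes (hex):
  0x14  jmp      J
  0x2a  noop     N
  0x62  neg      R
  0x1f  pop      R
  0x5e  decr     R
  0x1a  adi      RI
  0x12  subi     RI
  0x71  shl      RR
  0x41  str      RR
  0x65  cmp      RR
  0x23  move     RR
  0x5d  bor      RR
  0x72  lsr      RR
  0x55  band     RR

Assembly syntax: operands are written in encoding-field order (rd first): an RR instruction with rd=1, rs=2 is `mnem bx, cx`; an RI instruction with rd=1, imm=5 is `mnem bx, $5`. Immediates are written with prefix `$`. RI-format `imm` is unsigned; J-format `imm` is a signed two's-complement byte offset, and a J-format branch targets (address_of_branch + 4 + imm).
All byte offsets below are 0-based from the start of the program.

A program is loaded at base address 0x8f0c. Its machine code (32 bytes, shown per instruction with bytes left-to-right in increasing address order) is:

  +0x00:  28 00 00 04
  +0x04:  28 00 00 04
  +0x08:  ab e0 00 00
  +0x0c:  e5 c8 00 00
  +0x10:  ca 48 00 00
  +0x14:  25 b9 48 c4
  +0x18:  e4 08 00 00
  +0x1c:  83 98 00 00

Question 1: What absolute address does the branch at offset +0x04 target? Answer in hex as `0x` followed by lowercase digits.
0x8f18

[04] 28 00 00 04 → 0x28000004
  op=0x28000004>>25=0x14 ⇒ jmp (J)
  [24:0] imm=4 = $4
  target = base 0x8f0c + off 0x04 + 4 + imm 4 = 0x8f18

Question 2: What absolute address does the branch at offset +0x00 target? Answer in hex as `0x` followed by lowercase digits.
+0x00: 28 00 00 04 ⇒ word 0x28000004 (big)
  top 7b → 0x14 → jmp [J]
  [24:0] imm=4 = $4
  target = base 0x8f0c + off 0x00 + 4 + imm 4 = 0x8f14

0x8f14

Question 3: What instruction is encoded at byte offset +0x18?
lsr ax, bx

[18] e4 08 00 00 → 0xe4080000
  opcode bits[31:25]=0x72: lsr/RR
  [24:22] rd=0 = ax
  [21:19] rs=1 = bx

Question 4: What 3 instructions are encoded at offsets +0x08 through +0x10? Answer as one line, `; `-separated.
band sp, si; lsr sp, bx; cmp bx, bx

@+08  big-endian(ab e0 00 00) = 0xabe00000
  opcode bits[31:25]=0x55: band/RR
  rd@[24:22]=0x7 ⇒ sp
  rs@[21:19]=0x4 ⇒ si
@+0c  big-endian(e5 c8 00 00) = 0xe5c80000
  opcode bits[31:25]=0x72: lsr/RR
  rd@[24:22]=0x7 ⇒ sp
  rs@[21:19]=0x1 ⇒ bx
@+10  big-endian(ca 48 00 00) = 0xca480000
  opcode bits[31:25]=0x65: cmp/RR
  rd@[24:22]=0x1 ⇒ bx
  rs@[21:19]=0x1 ⇒ bx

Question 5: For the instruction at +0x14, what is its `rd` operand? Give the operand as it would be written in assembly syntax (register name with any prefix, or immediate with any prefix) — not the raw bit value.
bp

@+14  big-endian(25 b9 48 c4) = 0x25b948c4
  top 7b → 0x12 → subi [RI]
  rd: (w>>22)&0x7=0x6 → bp
  imm: (w>>0)&0x3fffff=0x3948c4 → $3754180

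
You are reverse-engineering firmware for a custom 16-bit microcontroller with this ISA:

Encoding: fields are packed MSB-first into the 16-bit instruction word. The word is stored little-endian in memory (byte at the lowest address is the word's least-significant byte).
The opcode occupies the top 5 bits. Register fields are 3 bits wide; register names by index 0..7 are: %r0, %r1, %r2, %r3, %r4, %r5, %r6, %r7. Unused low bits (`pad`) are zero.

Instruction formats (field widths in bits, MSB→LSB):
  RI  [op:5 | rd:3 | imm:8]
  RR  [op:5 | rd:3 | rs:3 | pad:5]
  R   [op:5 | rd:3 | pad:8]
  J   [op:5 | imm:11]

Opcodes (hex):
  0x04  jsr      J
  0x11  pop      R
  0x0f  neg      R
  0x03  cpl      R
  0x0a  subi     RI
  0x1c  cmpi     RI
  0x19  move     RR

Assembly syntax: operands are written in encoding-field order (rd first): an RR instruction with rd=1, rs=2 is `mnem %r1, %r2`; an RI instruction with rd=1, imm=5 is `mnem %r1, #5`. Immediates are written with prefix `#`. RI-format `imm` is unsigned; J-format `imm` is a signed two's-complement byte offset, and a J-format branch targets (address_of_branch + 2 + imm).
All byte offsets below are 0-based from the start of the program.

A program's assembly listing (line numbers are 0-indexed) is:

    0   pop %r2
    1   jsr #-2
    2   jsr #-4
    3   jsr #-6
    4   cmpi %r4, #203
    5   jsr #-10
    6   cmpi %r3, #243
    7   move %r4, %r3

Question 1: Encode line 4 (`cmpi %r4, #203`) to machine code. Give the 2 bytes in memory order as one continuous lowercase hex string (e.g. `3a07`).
L4: cmpi op=0x1c:5|rd=4:3|imm=203:8 ⇒ 0xe4cb ⇒ little cb e4

cbe4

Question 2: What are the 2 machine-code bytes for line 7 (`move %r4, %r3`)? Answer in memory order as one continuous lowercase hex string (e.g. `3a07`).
60cc

7. move fields op=0x19:5|rd=4:3|rs=3:3|pad=0:5 → word cc60h → 60 cc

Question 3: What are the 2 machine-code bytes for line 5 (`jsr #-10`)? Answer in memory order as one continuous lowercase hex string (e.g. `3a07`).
L5: jsr op=0x4:5|imm=-10:11 ⇒ 0x27f6 ⇒ little f6 27

f627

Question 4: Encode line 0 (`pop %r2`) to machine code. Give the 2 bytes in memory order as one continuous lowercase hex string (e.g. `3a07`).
0. pop fields op=0x11:5|rd=2:3|pad=0:8 → word 8a00h → 00 8a

008a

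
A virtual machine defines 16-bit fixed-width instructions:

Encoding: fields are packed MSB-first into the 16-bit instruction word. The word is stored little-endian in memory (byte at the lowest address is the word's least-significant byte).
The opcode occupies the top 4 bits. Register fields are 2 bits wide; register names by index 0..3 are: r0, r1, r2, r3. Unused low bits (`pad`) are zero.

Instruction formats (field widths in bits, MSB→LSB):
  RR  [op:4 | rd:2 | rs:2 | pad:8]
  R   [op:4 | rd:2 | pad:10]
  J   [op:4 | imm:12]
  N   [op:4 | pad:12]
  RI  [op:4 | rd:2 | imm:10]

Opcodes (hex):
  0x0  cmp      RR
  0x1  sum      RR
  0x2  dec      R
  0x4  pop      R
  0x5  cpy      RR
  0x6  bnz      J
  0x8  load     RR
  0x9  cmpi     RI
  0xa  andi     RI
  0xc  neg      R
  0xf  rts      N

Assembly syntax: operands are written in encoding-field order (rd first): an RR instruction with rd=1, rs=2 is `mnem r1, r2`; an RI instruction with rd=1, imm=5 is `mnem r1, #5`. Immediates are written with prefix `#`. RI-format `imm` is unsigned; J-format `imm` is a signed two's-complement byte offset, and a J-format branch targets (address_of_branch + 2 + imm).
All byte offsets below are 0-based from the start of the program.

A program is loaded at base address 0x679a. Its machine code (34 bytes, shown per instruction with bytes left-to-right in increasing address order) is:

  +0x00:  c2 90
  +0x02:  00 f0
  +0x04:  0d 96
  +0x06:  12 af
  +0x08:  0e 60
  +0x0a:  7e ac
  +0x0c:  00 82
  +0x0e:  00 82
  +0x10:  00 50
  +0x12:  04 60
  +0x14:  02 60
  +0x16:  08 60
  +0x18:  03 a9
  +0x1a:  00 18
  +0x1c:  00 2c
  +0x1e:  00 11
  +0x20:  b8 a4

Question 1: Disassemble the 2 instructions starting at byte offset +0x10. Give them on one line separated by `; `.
@+10  little-endian(00 50) = 0x5000
  top 4b → 0x5 → cpy [RR]
  rd@[11:10]=0x0 ⇒ r0
  rs@[9:8]=0x0 ⇒ r0
@+12  little-endian(04 60) = 0x6004
  top 4b → 0x6 → bnz [J]
  imm@[11:0]=0x4 ⇒ #4

cpy r0, r0; bnz #4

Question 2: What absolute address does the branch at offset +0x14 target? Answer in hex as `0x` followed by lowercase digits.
@+14  little-endian(02 60) = 0x6002
  top 4b → 0x6 → bnz [J]
  imm: (w>>0)&0xfff=0x2 → #2
  target = base 0x679a + off 0x14 + 2 + imm 2 = 0x67b2

0x67b2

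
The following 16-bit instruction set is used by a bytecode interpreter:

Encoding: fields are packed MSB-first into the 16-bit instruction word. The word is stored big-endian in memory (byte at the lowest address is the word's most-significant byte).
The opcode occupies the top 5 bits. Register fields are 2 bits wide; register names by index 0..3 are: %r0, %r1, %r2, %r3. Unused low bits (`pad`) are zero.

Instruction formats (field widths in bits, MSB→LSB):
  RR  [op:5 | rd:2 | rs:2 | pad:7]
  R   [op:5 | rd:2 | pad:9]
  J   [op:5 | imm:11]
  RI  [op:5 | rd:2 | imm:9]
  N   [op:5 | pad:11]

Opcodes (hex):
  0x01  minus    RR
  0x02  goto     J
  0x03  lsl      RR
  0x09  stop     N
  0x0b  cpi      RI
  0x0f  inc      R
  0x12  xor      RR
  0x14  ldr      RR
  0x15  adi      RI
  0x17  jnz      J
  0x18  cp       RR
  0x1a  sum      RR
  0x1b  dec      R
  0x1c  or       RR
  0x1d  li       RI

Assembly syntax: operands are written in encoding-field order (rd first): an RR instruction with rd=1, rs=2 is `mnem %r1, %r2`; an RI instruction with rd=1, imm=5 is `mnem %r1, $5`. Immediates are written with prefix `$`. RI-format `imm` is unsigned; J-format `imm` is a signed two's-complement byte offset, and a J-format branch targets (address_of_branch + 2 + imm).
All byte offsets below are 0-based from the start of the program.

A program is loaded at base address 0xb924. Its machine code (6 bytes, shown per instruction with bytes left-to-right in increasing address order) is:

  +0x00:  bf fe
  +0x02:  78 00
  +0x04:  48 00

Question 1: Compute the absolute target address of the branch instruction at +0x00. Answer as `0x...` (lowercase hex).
0xb924

+0x00: bf fe ⇒ word 0xbffe (big)
  top 5b → 0x17 → jnz [J]
  [10:0] imm=2046 (s11→-2) = $-2
  target = base 0xb924 + off 0x00 + 2 + imm -2 = 0xb924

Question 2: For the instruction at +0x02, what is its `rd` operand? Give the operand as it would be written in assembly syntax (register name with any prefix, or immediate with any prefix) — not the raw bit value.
%r0

+0x02: 78 00 ⇒ word 0x7800 (big)
  opcode bits[15:11]=0xf: inc/R
  rd@[10:9]=0x0 ⇒ %r0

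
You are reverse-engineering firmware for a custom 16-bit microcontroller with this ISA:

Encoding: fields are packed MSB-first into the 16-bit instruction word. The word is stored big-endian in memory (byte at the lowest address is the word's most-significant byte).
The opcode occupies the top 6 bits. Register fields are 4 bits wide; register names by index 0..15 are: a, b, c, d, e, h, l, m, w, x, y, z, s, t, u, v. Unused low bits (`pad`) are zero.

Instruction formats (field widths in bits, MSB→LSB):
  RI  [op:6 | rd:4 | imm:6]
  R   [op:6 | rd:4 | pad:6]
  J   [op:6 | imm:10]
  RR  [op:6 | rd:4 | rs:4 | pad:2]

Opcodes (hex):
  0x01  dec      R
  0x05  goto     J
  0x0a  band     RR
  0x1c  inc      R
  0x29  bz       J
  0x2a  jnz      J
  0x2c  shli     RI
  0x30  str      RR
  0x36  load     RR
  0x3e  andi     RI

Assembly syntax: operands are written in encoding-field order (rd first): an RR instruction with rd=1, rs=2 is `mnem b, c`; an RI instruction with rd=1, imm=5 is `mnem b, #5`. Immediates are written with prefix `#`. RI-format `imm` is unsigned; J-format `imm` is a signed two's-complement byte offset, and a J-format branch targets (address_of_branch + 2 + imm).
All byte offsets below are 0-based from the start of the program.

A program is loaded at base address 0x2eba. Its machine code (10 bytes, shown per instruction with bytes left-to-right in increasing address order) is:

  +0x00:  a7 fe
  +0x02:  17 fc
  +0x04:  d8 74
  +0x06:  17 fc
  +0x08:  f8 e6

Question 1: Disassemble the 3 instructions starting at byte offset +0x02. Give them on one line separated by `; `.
goto #-4; load b, t; goto #-4

off 0x02: read 17 fc as big → 0x17fc
  top 6b → 0x5 → goto [J]
  [9:0] imm=1020 (s10→-4) = #-4
off 0x04: read d8 74 as big → 0xd874
  top 6b → 0x36 → load [RR]
  [9:6] rd=1 = b
  [5:2] rs=13 = t
off 0x06: read 17 fc as big → 0x17fc
  top 6b → 0x5 → goto [J]
  [9:0] imm=1020 (s10→-4) = #-4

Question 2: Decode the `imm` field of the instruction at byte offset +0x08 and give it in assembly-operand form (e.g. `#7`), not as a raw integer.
#38

off 0x08: read f8 e6 as big → 0xf8e6
  op=0xf8e6>>10=0x3e ⇒ andi (RI)
  rd@[9:6]=0x3 ⇒ d
  imm@[5:0]=0x26 ⇒ #38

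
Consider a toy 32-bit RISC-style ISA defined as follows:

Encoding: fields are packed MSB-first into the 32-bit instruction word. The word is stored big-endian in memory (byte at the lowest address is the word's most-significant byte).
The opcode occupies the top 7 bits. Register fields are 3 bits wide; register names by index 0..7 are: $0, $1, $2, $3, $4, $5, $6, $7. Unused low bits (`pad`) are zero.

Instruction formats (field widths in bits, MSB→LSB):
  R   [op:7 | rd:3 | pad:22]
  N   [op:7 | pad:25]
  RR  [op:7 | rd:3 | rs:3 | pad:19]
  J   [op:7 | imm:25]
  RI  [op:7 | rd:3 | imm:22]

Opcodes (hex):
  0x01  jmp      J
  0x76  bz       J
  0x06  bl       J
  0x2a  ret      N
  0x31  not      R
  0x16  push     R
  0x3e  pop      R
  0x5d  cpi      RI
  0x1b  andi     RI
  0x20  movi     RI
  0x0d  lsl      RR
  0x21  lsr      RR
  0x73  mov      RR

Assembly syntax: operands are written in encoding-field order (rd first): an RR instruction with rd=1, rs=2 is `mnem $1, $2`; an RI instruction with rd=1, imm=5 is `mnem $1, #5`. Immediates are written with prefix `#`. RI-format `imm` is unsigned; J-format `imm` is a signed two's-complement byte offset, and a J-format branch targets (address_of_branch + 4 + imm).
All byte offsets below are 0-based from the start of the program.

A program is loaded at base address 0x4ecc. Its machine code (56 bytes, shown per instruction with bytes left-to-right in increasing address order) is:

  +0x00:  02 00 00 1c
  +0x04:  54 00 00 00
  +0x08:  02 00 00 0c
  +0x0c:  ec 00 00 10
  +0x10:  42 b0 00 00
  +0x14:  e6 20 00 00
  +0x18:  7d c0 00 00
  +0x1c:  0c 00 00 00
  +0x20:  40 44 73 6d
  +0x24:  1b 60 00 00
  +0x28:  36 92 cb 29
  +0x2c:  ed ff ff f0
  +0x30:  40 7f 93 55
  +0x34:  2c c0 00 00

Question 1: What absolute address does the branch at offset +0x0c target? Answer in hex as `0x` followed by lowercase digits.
[0c] ec 00 00 10 → 0xec000010
  top 7b → 0x76 → bz [J]
  imm@[24:0]=0x10 ⇒ #16
  target = base 0x4ecc + off 0x0c + 4 + imm 16 = 0x4eec

0x4eec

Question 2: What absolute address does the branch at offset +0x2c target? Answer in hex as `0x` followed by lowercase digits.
0x4eec

off 0x2c: read ed ff ff f0 as big → 0xedfffff0
  op=0xedfffff0>>25=0x76 ⇒ bz (J)
  imm@[24:0]=0x1fffff0 (s25→-16) ⇒ #-16
  target = base 0x4ecc + off 0x2c + 4 + imm -16 = 0x4eec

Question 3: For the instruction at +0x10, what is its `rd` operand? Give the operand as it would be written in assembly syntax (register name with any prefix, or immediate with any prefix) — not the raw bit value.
$2

off 0x10: read 42 b0 00 00 as big → 0x42b00000
  op=0x42b00000>>25=0x21 ⇒ lsr (RR)
  [24:22] rd=2 = $2
  [21:19] rs=6 = $6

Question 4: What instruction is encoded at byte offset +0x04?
ret

+0x04: 54 00 00 00 ⇒ word 0x54000000 (big)
  opcode bits[31:25]=0x2a: ret/N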